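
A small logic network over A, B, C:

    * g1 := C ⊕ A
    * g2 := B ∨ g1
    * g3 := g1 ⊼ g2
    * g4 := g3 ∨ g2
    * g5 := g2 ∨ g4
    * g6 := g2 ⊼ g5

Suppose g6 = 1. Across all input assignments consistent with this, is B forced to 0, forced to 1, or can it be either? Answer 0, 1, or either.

g6 = g2 ⊼ g5 must be 1, so at least one of g2, g5 is 0.
Every assignment with g6 = 1 has B = 0; there are 2 such assignment(s).
  A=0, B=0, C=0
  A=1, B=0, C=1

0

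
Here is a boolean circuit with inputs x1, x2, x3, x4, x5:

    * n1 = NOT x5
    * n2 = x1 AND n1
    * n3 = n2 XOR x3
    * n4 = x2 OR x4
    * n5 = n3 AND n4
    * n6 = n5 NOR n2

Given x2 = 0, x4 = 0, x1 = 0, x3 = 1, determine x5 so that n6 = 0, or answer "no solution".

no solution exists

With x2 = 0, x4 = 0, x1 = 0, x3 = 1 fixed, none of the 2 settings of x5 give n6 = 0.
For example, with x5=1:
n1 = NOT x5 = NOT 1 = 0
n2 = x1 AND n1 = 0 AND 0 = 0
n3 = n2 XOR x3 = 0 XOR 1 = 1
n4 = x2 OR x4 = 0 OR 0 = 0
n5 = n3 AND n4 = 1 AND 0 = 0
n6 = n5 NOR n2 = 0 NOR 0 = 1
giving n6 = 1 ≠ 0.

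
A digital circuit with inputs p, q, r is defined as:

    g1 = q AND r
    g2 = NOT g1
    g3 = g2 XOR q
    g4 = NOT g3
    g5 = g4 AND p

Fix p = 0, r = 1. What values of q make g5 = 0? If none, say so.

g5 = g4 AND p must be 0, so at least one of g4, p is 0.
Check with p = 0, r = 1 and q=1:
g1 = q AND r = 1 AND 1 = 1
g2 = NOT g1 = NOT 1 = 0
g3 = g2 XOR q = 0 XOR 1 = 1
g4 = NOT g3 = NOT 1 = 0
g5 = g4 AND p = 0 AND 0 = 0
So g5 = 0.

q=1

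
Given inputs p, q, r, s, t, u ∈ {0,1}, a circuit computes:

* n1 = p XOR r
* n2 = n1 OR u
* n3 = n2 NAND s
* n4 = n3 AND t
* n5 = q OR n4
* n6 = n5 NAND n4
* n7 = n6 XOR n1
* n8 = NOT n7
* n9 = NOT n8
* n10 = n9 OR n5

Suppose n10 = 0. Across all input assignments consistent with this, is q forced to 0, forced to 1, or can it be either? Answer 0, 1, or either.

n10 = n9 OR n5 must be 0, so both n9 = 0 and n5 = 0.
n9 = NOT n8 must be 0, so n8 = 1.
n5 = q OR n4 must be 0, so both q = 0 and n4 = 0.
Every assignment with n10 = 0 has q = 0; there are 12 such assignment(s).

0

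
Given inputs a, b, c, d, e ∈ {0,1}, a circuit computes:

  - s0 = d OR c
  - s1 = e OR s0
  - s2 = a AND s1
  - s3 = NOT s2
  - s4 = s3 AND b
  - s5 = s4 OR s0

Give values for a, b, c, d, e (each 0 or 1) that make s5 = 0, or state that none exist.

a=1, b=1, c=0, d=0, e=1

Check with a=1, b=1, c=0, d=0, e=1:
s0 = d OR c = 0 OR 0 = 0
s1 = e OR s0 = 1 OR 0 = 1
s2 = a AND s1 = 1 AND 1 = 1
s3 = NOT s2 = NOT 1 = 0
s4 = s3 AND b = 0 AND 1 = 0
s5 = s4 OR s0 = 0 OR 0 = 0
So s5 = 0 as required.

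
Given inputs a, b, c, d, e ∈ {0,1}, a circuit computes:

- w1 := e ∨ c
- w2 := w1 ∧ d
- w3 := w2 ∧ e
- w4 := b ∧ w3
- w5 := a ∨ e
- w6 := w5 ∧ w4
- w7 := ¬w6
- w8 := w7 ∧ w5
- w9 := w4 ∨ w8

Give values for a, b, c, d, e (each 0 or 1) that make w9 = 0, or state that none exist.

a=0, b=1, c=1, d=0, e=0

w9 = w4 ∨ w8 must be 0, so both w4 = 0 and w8 = 0.
w4 = b ∧ w3 must be 0, so at least one of b, w3 is 0.
Check with a=0, b=1, c=1, d=0, e=0:
w1 = e ∨ c = 0 ∨ 1 = 1
w2 = w1 ∧ d = 1 ∧ 0 = 0
w3 = w2 ∧ e = 0 ∧ 0 = 0
w4 = b ∧ w3 = 1 ∧ 0 = 0
w5 = a ∨ e = 0 ∨ 0 = 0
w6 = w5 ∧ w4 = 0 ∧ 0 = 0
w7 = ¬w6 = ¬0 = 1
w8 = w7 ∧ w5 = 1 ∧ 0 = 0
w9 = w4 ∨ w8 = 0 ∨ 0 = 0
So w9 = 0 as required.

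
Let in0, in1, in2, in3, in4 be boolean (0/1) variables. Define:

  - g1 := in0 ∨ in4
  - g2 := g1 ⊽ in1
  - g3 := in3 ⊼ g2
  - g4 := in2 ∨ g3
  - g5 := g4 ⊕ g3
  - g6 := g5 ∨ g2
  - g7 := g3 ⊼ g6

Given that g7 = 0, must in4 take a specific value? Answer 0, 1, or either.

0

g7 = g3 ⊼ g6 must be 0, so both g3 = 1 and g6 = 1.
g3 = in3 ⊼ g2 must be 1, so at least one of in3, g2 is 0.
Every assignment with g7 = 0 has in4 = 0; there are 2 such assignment(s).
  in0=0, in1=0, in2=0, in3=0, in4=0
  in0=0, in1=0, in2=1, in3=0, in4=0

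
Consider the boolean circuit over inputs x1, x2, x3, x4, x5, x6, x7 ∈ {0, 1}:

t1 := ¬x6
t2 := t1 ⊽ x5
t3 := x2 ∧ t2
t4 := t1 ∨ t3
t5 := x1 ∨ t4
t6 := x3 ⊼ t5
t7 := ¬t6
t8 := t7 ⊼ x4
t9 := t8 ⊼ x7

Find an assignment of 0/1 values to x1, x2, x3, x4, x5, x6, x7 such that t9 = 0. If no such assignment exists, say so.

t9 = t8 ⊼ x7 must be 0, so both t8 = 1 and x7 = 1.
t8 = t7 ⊼ x4 must be 1, so at least one of t7, x4 is 0.
Check with x1=0 x2=0 x3=1 x4=0 x5=1 x6=1 x7=1:
t1 = ¬x6 = ¬1 = 0
t2 = t1 ⊽ x5 = 0 ⊽ 1 = 0
t3 = x2 ∧ t2 = 0 ∧ 0 = 0
t4 = t1 ∨ t3 = 0 ∨ 0 = 0
t5 = x1 ∨ t4 = 0 ∨ 0 = 0
t6 = x3 ⊼ t5 = 1 ⊼ 0 = 1
t7 = ¬t6 = ¬1 = 0
t8 = t7 ⊼ x4 = 0 ⊼ 0 = 1
t9 = t8 ⊼ x7 = 1 ⊼ 1 = 0
So t9 = 0 as required.

x1=0 x2=0 x3=1 x4=0 x5=1 x6=1 x7=1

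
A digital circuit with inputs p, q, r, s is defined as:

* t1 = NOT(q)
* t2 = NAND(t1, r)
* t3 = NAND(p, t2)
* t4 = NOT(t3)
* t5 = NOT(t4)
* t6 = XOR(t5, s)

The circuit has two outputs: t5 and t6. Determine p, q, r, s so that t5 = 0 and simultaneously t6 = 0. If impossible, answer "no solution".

Check with p=1 q=1 r=0 s=0:
t1 = NOT(q) = NOT 1 = 0
t2 = NAND(t1, r) = NAND(0, 0) = 1
t3 = NAND(p, t2) = NAND(1, 1) = 0
t4 = NOT(t3) = NOT 0 = 1
t5 = NOT(t4) = NOT 1 = 0
t6 = XOR(t5, s) = XOR(0, 0) = 0
So t5 = 0 and t6 = 0.

p=1 q=1 r=0 s=0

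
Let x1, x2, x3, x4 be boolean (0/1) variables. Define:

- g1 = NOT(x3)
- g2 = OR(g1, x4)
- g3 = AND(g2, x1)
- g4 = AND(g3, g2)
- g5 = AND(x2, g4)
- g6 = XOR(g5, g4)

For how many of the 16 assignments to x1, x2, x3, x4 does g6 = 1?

3

g6 = XOR(g5, g4) must be 1, so g5 and g4 differ.
Satisfying assignments:
  x1=1, x2=0, x3=0, x4=0
  x1=1, x2=0, x3=0, x4=1
  x1=1, x2=0, x3=1, x4=1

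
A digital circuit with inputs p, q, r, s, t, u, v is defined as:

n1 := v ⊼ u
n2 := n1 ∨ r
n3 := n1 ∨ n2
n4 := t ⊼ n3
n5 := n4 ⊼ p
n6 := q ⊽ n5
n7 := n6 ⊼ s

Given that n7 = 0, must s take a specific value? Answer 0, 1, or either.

n7 = n6 ⊼ s must be 0, so both n6 = 1 and s = 1.
Every assignment with n7 = 0 has s = 1; there are 9 such assignment(s).

1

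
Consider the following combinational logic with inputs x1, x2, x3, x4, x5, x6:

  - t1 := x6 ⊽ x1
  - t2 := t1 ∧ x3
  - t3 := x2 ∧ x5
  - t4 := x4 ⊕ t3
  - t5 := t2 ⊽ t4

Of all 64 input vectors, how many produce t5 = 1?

28

t5 = t2 ⊽ t4 must be 1, so both t2 = 0 and t4 = 0.
t2 = t1 ∧ x3 must be 0, so at least one of t1, x3 is 0.
t4 = x4 ⊕ t3 must be 0, so x4 and t3 are equal.
Enumerating the 64 input combinations, 28 give t5 = 1 and 36 give t5 = 0.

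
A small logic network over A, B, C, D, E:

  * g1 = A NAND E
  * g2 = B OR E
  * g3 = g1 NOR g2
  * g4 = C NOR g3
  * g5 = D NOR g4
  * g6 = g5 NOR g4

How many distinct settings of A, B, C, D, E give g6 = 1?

8

g6 = g5 NOR g4 must be 1, so both g5 = 0 and g4 = 0.
g5 = D NOR g4 must be 0, so at least one of D, g4 is 1.
g4 = C NOR g3 must be 0, so at least one of C, g3 is 1.
Enumerating the 32 input combinations, 8 give g6 = 1 and 24 give g6 = 0.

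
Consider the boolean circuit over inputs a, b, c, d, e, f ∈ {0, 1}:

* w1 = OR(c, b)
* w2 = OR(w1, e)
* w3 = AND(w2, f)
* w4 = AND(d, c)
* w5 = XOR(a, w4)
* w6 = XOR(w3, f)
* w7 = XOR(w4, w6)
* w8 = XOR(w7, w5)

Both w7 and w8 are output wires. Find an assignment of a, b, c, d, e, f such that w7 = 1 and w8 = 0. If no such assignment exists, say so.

a=0, b=0, c=1, d=1, e=0, f=1

Check with a=0, b=0, c=1, d=1, e=0, f=1:
w1 = OR(c, b) = OR(1, 0) = 1
w2 = OR(w1, e) = OR(1, 0) = 1
w3 = AND(w2, f) = AND(1, 1) = 1
w4 = AND(d, c) = AND(1, 1) = 1
w5 = XOR(a, w4) = XOR(0, 1) = 1
w6 = XOR(w3, f) = XOR(1, 1) = 0
w7 = XOR(w4, w6) = XOR(1, 0) = 1
w8 = XOR(w7, w5) = XOR(1, 1) = 0
So w7 = 1 and w8 = 0.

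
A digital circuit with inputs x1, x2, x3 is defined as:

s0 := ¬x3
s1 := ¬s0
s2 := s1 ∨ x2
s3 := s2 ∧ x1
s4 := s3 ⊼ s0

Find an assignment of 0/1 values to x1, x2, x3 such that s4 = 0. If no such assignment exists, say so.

x1=1, x2=1, x3=0

s4 = s3 ⊼ s0 must be 0, so both s3 = 1 and s0 = 1.
s3 = s2 ∧ x1 must be 1, so both s2 = 1 and x1 = 1.
Check with x1=1, x2=1, x3=0:
s0 = ¬x3 = ¬0 = 1
s1 = ¬s0 = ¬1 = 0
s2 = s1 ∨ x2 = 0 ∨ 1 = 1
s3 = s2 ∧ x1 = 1 ∧ 1 = 1
s4 = s3 ⊼ s0 = 1 ⊼ 1 = 0
So s4 = 0 as required.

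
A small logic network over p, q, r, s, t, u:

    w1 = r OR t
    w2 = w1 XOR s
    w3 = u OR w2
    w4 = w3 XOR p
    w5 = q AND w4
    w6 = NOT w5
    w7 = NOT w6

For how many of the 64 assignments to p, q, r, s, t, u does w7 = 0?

w7 = NOT w6 must be 0, so w6 = 1.
Enumerating the 64 input combinations, 48 give w7 = 0 and 16 give w7 = 1.

48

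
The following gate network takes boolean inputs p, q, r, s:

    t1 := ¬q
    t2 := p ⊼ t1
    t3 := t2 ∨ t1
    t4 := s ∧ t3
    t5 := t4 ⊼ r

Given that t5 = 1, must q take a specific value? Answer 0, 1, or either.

Both values of q occur among assignments with t5 = 1:
  q=0: p=0, q=0, r=0, s=0
  q=1: p=0, q=1, r=0, s=0

either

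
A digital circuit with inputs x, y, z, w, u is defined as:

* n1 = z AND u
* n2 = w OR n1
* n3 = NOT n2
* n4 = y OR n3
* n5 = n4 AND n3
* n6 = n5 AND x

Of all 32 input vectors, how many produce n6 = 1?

n6 = n5 AND x must be 1, so both n5 = 1 and x = 1.
Satisfying assignments:
  x=1, y=0, z=0, w=0, u=0
  x=1, y=0, z=0, w=0, u=1
  x=1, y=0, z=1, w=0, u=0
  x=1, y=1, z=0, w=0, u=0
  x=1, y=1, z=0, w=0, u=1
  x=1, y=1, z=1, w=0, u=0

6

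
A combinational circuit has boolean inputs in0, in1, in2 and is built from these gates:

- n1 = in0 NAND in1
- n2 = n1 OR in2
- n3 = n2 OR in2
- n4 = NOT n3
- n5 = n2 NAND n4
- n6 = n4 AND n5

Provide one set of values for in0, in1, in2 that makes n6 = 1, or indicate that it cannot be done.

n6 = n4 AND n5 must be 1, so both n4 = 1 and n5 = 1.
n4 = NOT n3 must be 1, so n3 = 0.
Check with in0=1, in1=1, in2=0:
n1 = in0 NAND in1 = 1 NAND 1 = 0
n2 = n1 OR in2 = 0 OR 0 = 0
n3 = n2 OR in2 = 0 OR 0 = 0
n4 = NOT n3 = NOT 0 = 1
n5 = n2 NAND n4 = 0 NAND 1 = 1
n6 = n4 AND n5 = 1 AND 1 = 1
So n6 = 1 as required.

in0=1, in1=1, in2=0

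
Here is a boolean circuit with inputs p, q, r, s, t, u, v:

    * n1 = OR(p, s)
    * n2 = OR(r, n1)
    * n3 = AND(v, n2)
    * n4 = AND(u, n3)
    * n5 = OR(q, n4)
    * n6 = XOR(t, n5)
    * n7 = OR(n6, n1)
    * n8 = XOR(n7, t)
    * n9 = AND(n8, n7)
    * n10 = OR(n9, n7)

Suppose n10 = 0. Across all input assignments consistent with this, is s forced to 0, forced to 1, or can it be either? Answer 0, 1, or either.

0

n10 = OR(n9, n7) must be 0, so both n9 = 0 and n7 = 0.
n9 = AND(n8, n7) must be 0, so at least one of n8, n7 is 0.
n7 = OR(n6, n1) must be 0, so both n6 = 0 and n1 = 0.
Every assignment with n10 = 0 has s = 0; there are 16 such assignment(s).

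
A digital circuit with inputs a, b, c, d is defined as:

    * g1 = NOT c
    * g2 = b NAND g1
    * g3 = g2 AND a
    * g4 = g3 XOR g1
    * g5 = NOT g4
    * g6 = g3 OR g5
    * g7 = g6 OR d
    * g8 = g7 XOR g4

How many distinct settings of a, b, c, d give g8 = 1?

9

g8 = g7 XOR g4 must be 1, so g7 and g4 differ.
Enumerating the 16 input combinations, 9 give g8 = 1 and 7 give g8 = 0.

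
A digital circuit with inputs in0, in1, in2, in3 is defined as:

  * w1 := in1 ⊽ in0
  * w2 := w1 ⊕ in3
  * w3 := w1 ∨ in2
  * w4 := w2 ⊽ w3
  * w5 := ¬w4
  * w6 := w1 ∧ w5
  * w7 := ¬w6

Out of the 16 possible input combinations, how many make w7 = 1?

w7 = ¬w6 must be 1, so w6 = 0.
w6 = w1 ∧ w5 must be 0, so at least one of w1, w5 is 0.
Enumerating the 16 input combinations, 12 give w7 = 1 and 4 give w7 = 0.

12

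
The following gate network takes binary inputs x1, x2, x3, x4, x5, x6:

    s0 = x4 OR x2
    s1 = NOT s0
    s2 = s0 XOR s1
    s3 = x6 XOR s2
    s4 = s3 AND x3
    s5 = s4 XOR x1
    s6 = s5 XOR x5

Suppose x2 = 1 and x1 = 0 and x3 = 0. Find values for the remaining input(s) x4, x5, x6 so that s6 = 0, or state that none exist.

s6 = s5 XOR x5 must be 0, so s5 and x5 are equal.
Check with x2 = 1 and x1 = 0 and x3 = 0 and x4=0, x5=0, x6=0:
s0 = x4 OR x2 = 0 OR 1 = 1
s1 = NOT s0 = NOT 1 = 0
s2 = s0 XOR s1 = 1 XOR 0 = 1
s3 = x6 XOR s2 = 0 XOR 1 = 1
s4 = s3 AND x3 = 1 AND 0 = 0
s5 = s4 XOR x1 = 0 XOR 0 = 0
s6 = s5 XOR x5 = 0 XOR 0 = 0
So s6 = 0.

x4=0 x5=0 x6=0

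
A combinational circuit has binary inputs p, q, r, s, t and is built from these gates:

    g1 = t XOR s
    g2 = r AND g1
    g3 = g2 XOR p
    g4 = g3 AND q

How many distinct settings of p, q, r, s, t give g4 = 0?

24

g4 = g3 AND q must be 0, so at least one of g3, q is 0.
Enumerating the 32 input combinations, 24 give g4 = 0 and 8 give g4 = 1.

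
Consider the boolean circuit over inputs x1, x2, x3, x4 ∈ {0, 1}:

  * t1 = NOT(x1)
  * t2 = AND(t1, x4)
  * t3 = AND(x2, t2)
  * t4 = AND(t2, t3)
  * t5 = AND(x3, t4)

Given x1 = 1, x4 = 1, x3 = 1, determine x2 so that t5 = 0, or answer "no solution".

x2=0

t5 = AND(x3, t4) must be 0, so at least one of x3, t4 is 0.
Check with x1 = 1, x4 = 1, x3 = 1 and x2=0:
t1 = NOT(x1) = NOT 1 = 0
t2 = AND(t1, x4) = AND(0, 1) = 0
t3 = AND(x2, t2) = AND(0, 0) = 0
t4 = AND(t2, t3) = AND(0, 0) = 0
t5 = AND(x3, t4) = AND(1, 0) = 0
So t5 = 0.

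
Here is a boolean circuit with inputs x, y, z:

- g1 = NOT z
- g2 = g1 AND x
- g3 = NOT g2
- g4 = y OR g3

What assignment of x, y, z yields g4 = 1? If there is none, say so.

x=0, y=1, z=0

Check with x=0, y=1, z=0:
g1 = NOT z = NOT 0 = 1
g2 = g1 AND x = 1 AND 0 = 0
g3 = NOT g2 = NOT 0 = 1
g4 = y OR g3 = 1 OR 1 = 1
So g4 = 1 as required.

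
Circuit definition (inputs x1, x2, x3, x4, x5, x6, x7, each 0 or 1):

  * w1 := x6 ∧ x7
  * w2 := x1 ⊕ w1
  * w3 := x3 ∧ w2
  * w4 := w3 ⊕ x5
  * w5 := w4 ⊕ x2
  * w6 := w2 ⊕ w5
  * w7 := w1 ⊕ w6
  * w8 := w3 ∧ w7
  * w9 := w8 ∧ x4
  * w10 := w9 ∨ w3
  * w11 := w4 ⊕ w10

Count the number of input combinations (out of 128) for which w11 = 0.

w11 = w4 ⊕ w10 must be 0, so w4 and w10 are equal.
Enumerating the 128 input combinations, 64 give w11 = 0 and 64 give w11 = 1.

64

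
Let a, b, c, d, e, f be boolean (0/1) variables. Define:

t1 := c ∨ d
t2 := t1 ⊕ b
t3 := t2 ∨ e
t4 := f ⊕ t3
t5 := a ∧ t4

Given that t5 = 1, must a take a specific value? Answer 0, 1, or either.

t5 = a ∧ t4 must be 1, so both a = 1 and t4 = 1.
t4 = f ⊕ t3 must be 1, so f and t3 differ.
Every assignment with t5 = 1 has a = 1; there are 16 such assignment(s).

1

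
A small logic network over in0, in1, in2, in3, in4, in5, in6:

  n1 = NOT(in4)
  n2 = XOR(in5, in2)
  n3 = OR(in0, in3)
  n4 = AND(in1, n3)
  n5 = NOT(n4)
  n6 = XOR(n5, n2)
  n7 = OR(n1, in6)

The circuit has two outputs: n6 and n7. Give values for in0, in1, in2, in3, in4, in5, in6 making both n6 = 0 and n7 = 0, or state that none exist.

Check with in0=1, in1=0, in2=1, in3=1, in4=1, in5=0, in6=0:
n1 = NOT(in4) = NOT 1 = 0
n2 = XOR(in5, in2) = XOR(0, 1) = 1
n3 = OR(in0, in3) = OR(1, 1) = 1
n4 = AND(in1, n3) = AND(0, 1) = 0
n5 = NOT(n4) = NOT 0 = 1
n6 = XOR(n5, n2) = XOR(1, 1) = 0
n7 = OR(n1, in6) = OR(0, 0) = 0
So n6 = 0 and n7 = 0.

in0=1, in1=0, in2=1, in3=1, in4=1, in5=0, in6=0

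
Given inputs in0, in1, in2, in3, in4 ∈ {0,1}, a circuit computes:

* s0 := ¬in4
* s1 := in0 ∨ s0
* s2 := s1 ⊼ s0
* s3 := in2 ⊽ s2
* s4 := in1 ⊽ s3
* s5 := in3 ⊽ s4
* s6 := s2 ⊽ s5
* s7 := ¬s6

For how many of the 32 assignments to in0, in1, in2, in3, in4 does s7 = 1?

s7 = ¬s6 must be 1, so s6 = 0.
s6 = s2 ⊽ s5 must be 0, so at least one of s2, s5 is 1.
Enumerating the 32 input combinations, 22 give s7 = 1 and 10 give s7 = 0.

22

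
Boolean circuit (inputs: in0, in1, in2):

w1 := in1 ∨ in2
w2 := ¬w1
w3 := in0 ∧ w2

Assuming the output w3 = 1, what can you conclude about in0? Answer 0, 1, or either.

w3 = in0 ∧ w2 must be 1, so both in0 = 1 and w2 = 1.
Every assignment with w3 = 1 has in0 = 1; there are 1 such assignment(s).
  in0=1, in1=0, in2=0

1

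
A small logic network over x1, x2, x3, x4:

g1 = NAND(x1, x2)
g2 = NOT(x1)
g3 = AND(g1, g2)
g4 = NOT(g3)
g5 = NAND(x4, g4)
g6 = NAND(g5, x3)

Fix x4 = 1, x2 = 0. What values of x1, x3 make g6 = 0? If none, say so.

g6 = NAND(g5, x3) must be 0, so both g5 = 1 and x3 = 1.
Check with x4 = 1, x2 = 0 and x1=0, x3=1:
g1 = NAND(x1, x2) = NAND(0, 0) = 1
g2 = NOT(x1) = NOT 0 = 1
g3 = AND(g1, g2) = AND(1, 1) = 1
g4 = NOT(g3) = NOT 1 = 0
g5 = NAND(x4, g4) = NAND(1, 0) = 1
g6 = NAND(g5, x3) = NAND(1, 1) = 0
So g6 = 0.

x1=0, x3=1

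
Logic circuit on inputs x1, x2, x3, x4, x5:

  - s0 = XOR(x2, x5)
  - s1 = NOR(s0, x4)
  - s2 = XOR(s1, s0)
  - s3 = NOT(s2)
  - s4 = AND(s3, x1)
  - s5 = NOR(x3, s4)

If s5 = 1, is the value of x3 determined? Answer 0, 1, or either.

s5 = NOR(x3, s4) must be 1, so both x3 = 0 and s4 = 0.
s4 = AND(s3, x1) must be 0, so at least one of s3, x1 is 0.
Every assignment with s5 = 1 has x3 = 0; there are 14 such assignment(s).

0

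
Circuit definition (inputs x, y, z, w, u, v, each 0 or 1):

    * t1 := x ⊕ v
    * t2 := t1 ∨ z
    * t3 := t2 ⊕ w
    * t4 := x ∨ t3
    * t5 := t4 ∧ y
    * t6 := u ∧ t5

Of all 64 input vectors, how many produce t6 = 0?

t6 = u ∧ t5 must be 0, so at least one of u, t5 is 0.
Enumerating the 64 input combinations, 52 give t6 = 0 and 12 give t6 = 1.

52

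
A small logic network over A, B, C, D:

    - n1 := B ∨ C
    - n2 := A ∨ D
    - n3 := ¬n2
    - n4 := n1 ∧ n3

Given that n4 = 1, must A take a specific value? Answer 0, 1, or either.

0

n4 = n1 ∧ n3 must be 1, so both n1 = 1 and n3 = 1.
n1 = B ∨ C must be 1, so at least one of B, C is 1.
n3 = ¬n2 must be 1, so n2 = 0.
Every assignment with n4 = 1 has A = 0; there are 3 such assignment(s).
  A=0, B=0, C=1, D=0
  A=0, B=1, C=0, D=0
  A=0, B=1, C=1, D=0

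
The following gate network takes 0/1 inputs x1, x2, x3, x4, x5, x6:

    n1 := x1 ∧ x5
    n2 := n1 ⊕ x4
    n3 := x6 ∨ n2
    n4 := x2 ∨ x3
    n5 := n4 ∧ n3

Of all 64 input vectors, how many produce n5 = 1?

n5 = n4 ∧ n3 must be 1, so both n4 = 1 and n3 = 1.
n4 = x2 ∨ x3 must be 1, so at least one of x2, x3 is 1.
n3 = x6 ∨ n2 must be 1, so at least one of x6, n2 is 1.
Enumerating the 64 input combinations, 36 give n5 = 1 and 28 give n5 = 0.

36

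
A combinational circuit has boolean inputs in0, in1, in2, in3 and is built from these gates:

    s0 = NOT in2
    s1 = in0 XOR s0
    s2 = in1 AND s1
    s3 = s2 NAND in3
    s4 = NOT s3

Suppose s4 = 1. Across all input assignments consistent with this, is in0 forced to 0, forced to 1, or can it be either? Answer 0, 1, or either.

Both values of in0 occur among assignments with s4 = 1:
  in0=0: in0=0, in1=1, in2=0, in3=1
  in0=1: in0=1, in1=1, in2=1, in3=1

either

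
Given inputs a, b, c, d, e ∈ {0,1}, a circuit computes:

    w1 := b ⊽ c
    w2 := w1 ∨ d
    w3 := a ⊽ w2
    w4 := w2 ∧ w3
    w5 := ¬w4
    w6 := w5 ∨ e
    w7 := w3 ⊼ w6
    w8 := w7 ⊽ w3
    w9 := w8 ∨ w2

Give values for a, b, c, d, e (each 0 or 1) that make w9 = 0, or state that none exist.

a=1, b=1, c=0, d=0, e=1

Check with a=1, b=1, c=0, d=0, e=1:
w1 = b ⊽ c = 1 ⊽ 0 = 0
w2 = w1 ∨ d = 0 ∨ 0 = 0
w3 = a ⊽ w2 = 1 ⊽ 0 = 0
w4 = w2 ∧ w3 = 0 ∧ 0 = 0
w5 = ¬w4 = ¬0 = 1
w6 = w5 ∨ e = 1 ∨ 1 = 1
w7 = w3 ⊼ w6 = 0 ⊼ 1 = 1
w8 = w7 ⊽ w3 = 1 ⊽ 0 = 0
w9 = w8 ∨ w2 = 0 ∨ 0 = 0
So w9 = 0 as required.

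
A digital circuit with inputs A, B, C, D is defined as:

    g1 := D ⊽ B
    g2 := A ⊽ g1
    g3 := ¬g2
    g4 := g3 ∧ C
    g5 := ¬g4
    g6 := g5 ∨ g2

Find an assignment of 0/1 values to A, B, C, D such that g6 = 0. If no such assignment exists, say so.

g6 = g5 ∨ g2 must be 0, so both g5 = 0 and g2 = 0.
g5 = ¬g4 must be 0, so g4 = 1.
g2 = A ⊽ g1 must be 0, so at least one of A, g1 is 1.
Check with A=1, B=0, C=1, D=0:
g1 = D ⊽ B = 0 ⊽ 0 = 1
g2 = A ⊽ g1 = 1 ⊽ 1 = 0
g3 = ¬g2 = ¬0 = 1
g4 = g3 ∧ C = 1 ∧ 1 = 1
g5 = ¬g4 = ¬1 = 0
g6 = g5 ∨ g2 = 0 ∨ 0 = 0
So g6 = 0 as required.

A=1, B=0, C=1, D=0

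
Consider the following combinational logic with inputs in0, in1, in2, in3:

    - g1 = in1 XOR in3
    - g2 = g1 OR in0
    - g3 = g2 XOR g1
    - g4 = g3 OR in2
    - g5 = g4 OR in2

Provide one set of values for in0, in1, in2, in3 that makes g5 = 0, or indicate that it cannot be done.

g5 = g4 OR in2 must be 0, so both g4 = 0 and in2 = 0.
g4 = g3 OR in2 must be 0, so both g3 = 0 and in2 = 0.
Check with in0=0, in1=0, in2=0, in3=1:
g1 = in1 XOR in3 = 0 XOR 1 = 1
g2 = g1 OR in0 = 1 OR 0 = 1
g3 = g2 XOR g1 = 1 XOR 1 = 0
g4 = g3 OR in2 = 0 OR 0 = 0
g5 = g4 OR in2 = 0 OR 0 = 0
So g5 = 0 as required.

in0=0, in1=0, in2=0, in3=1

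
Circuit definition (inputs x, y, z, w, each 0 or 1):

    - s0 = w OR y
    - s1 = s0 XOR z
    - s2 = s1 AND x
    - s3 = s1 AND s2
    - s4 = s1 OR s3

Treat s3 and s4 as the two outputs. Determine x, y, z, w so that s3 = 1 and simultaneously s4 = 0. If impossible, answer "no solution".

Across all 16 input combinations, none give both s3 = 1 and s4 = 0.

no solution exists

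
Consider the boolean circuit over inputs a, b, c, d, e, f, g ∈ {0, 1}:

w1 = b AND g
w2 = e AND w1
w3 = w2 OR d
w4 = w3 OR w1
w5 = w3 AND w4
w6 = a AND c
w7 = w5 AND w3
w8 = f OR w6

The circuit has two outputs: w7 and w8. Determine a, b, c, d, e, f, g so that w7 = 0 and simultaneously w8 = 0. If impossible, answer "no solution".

Check with a=0 b=0 c=0 d=0 e=1 f=0 g=1:
w1 = b AND g = 0 AND 1 = 0
w2 = e AND w1 = 1 AND 0 = 0
w3 = w2 OR d = 0 OR 0 = 0
w4 = w3 OR w1 = 0 OR 0 = 0
w5 = w3 AND w4 = 0 AND 0 = 0
w6 = a AND c = 0 AND 0 = 0
w7 = w5 AND w3 = 0 AND 0 = 0
w8 = f OR w6 = 0 OR 0 = 0
So w7 = 0 and w8 = 0.

a=0 b=0 c=0 d=0 e=1 f=0 g=1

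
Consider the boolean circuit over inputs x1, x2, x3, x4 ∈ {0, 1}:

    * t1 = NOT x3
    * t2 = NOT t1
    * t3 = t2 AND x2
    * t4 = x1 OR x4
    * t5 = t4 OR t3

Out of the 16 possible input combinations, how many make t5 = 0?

3

t5 = t4 OR t3 must be 0, so both t4 = 0 and t3 = 0.
t4 = x1 OR x4 must be 0, so both x1 = 0 and x4 = 0.
t3 = t2 AND x2 must be 0, so at least one of t2, x2 is 0.
Satisfying assignments:
  x1=0, x2=0, x3=0, x4=0
  x1=0, x2=0, x3=1, x4=0
  x1=0, x2=1, x3=0, x4=0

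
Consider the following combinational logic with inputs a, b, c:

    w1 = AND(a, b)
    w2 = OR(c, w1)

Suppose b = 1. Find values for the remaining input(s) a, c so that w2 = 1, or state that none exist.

a=1 c=1

Check with b = 1 and a=1, c=1:
w1 = AND(a, b) = AND(1, 1) = 1
w2 = OR(c, w1) = OR(1, 1) = 1
So w2 = 1.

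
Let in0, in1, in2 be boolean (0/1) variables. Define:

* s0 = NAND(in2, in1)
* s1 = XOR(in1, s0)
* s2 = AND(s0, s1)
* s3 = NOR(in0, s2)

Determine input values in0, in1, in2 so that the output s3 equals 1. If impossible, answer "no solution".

Check with in0=0, in1=1, in2=1:
s0 = NAND(in2, in1) = NAND(1, 1) = 0
s1 = XOR(in1, s0) = XOR(1, 0) = 1
s2 = AND(s0, s1) = AND(0, 1) = 0
s3 = NOR(in0, s2) = NOR(0, 0) = 1
So s3 = 1 as required.

in0=0, in1=1, in2=1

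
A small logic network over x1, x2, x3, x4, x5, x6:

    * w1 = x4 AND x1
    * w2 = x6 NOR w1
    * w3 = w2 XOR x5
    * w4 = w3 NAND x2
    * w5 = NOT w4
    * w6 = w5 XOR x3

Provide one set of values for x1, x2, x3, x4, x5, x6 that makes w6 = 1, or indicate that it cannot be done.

w6 = w5 XOR x3 must be 1, so w5 and x3 differ.
Check with x1=1, x2=0, x3=1, x4=0, x5=0, x6=1:
w1 = x4 AND x1 = 0 AND 1 = 0
w2 = x6 NOR w1 = 1 NOR 0 = 0
w3 = w2 XOR x5 = 0 XOR 0 = 0
w4 = w3 NAND x2 = 0 NAND 0 = 1
w5 = NOT w4 = NOT 1 = 0
w6 = w5 XOR x3 = 0 XOR 1 = 1
So w6 = 1 as required.

x1=1, x2=0, x3=1, x4=0, x5=0, x6=1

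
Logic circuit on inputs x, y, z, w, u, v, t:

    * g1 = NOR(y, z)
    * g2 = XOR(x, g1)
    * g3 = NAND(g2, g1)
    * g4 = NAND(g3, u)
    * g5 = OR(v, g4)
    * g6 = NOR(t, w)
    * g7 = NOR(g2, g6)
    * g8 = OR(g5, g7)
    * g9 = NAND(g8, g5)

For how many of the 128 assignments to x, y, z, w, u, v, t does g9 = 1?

28

g9 = NAND(g8, g5) must be 1, so at least one of g8, g5 is 0.
Enumerating the 128 input combinations, 28 give g9 = 1 and 100 give g9 = 0.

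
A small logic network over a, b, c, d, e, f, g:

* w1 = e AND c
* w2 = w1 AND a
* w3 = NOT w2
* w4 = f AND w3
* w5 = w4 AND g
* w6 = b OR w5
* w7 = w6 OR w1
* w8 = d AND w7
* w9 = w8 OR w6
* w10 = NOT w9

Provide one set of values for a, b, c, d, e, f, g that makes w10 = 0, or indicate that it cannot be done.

a=1, b=1, c=1, d=0, e=0, f=1, g=0

w10 = NOT w9 must be 0, so w9 = 1.
w9 = w8 OR w6 must be 1, so at least one of w8, w6 is 1.
Check with a=1, b=1, c=1, d=0, e=0, f=1, g=0:
w1 = e AND c = 0 AND 1 = 0
w2 = w1 AND a = 0 AND 1 = 0
w3 = NOT w2 = NOT 0 = 1
w4 = f AND w3 = 1 AND 1 = 1
w5 = w4 AND g = 1 AND 0 = 0
w6 = b OR w5 = 1 OR 0 = 1
w7 = w6 OR w1 = 1 OR 0 = 1
w8 = d AND w7 = 0 AND 1 = 0
w9 = w8 OR w6 = 0 OR 1 = 1
w10 = NOT w9 = NOT 1 = 0
So w10 = 0 as required.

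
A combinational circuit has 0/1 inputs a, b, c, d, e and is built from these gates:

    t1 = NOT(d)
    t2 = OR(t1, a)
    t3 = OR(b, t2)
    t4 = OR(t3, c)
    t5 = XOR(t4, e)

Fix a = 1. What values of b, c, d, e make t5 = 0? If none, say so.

Check with a = 1 and b=1, c=1, d=0, e=1:
t1 = NOT(d) = NOT 0 = 1
t2 = OR(t1, a) = OR(1, 1) = 1
t3 = OR(b, t2) = OR(1, 1) = 1
t4 = OR(t3, c) = OR(1, 1) = 1
t5 = XOR(t4, e) = XOR(1, 1) = 0
So t5 = 0.

b=1, c=1, d=0, e=1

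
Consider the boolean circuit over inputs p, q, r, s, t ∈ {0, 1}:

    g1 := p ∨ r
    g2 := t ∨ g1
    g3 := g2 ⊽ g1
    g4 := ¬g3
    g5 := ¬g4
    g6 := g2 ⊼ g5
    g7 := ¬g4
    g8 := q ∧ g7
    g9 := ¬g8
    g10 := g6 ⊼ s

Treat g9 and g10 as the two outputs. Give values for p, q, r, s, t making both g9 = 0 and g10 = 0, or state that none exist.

p=0 q=1 r=0 s=1 t=0

Check with p=0 q=1 r=0 s=1 t=0:
g1 = p ∨ r = 0 ∨ 0 = 0
g2 = t ∨ g1 = 0 ∨ 0 = 0
g3 = g2 ⊽ g1 = 0 ⊽ 0 = 1
g4 = ¬g3 = ¬1 = 0
g5 = ¬g4 = ¬0 = 1
g6 = g2 ⊼ g5 = 0 ⊼ 1 = 1
g7 = ¬g4 = ¬0 = 1
g8 = q ∧ g7 = 1 ∧ 1 = 1
g9 = ¬g8 = ¬1 = 0
g10 = g6 ⊼ s = 1 ⊼ 1 = 0
So g9 = 0 and g10 = 0.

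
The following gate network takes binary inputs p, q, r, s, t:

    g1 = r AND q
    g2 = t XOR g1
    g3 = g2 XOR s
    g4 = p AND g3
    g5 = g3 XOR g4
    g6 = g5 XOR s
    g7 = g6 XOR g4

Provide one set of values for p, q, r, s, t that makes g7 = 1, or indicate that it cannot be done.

g7 = g6 XOR g4 must be 1, so g6 and g4 differ.
Check with p=0 q=0 r=1 s=1 t=1:
g1 = r AND q = 1 AND 0 = 0
g2 = t XOR g1 = 1 XOR 0 = 1
g3 = g2 XOR s = 1 XOR 1 = 0
g4 = p AND g3 = 0 AND 0 = 0
g5 = g3 XOR g4 = 0 XOR 0 = 0
g6 = g5 XOR s = 0 XOR 1 = 1
g7 = g6 XOR g4 = 1 XOR 0 = 1
So g7 = 1 as required.

p=0 q=0 r=1 s=1 t=1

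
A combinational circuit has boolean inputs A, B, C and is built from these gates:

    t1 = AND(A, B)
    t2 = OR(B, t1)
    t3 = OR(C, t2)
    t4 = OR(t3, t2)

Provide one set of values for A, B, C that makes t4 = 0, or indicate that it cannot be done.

t4 = OR(t3, t2) must be 0, so both t3 = 0 and t2 = 0.
t3 = OR(C, t2) must be 0, so both C = 0 and t2 = 0.
t2 = OR(B, t1) must be 0, so both B = 0 and t1 = 0.
Check with A=1 B=0 C=0:
t1 = AND(A, B) = AND(1, 0) = 0
t2 = OR(B, t1) = OR(0, 0) = 0
t3 = OR(C, t2) = OR(0, 0) = 0
t4 = OR(t3, t2) = OR(0, 0) = 0
So t4 = 0 as required.

A=1 B=0 C=0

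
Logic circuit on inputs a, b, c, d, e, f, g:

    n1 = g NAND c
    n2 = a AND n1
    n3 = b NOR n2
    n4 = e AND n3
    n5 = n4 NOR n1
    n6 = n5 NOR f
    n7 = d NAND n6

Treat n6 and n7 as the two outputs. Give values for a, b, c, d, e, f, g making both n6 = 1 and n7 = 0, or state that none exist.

a=1, b=0, c=1, d=1, e=1, f=0, g=1

Check with a=1, b=0, c=1, d=1, e=1, f=0, g=1:
n1 = g NAND c = 1 NAND 1 = 0
n2 = a AND n1 = 1 AND 0 = 0
n3 = b NOR n2 = 0 NOR 0 = 1
n4 = e AND n3 = 1 AND 1 = 1
n5 = n4 NOR n1 = 1 NOR 0 = 0
n6 = n5 NOR f = 0 NOR 0 = 1
n7 = d NAND n6 = 1 NAND 1 = 0
So n6 = 1 and n7 = 0.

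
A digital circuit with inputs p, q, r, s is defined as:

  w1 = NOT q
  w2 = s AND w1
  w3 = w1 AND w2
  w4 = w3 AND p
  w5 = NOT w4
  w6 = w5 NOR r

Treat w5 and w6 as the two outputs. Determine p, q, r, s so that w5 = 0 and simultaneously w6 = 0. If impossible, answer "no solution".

p=1 q=0 r=1 s=1

Check with p=1 q=0 r=1 s=1:
w1 = NOT q = NOT 0 = 1
w2 = s AND w1 = 1 AND 1 = 1
w3 = w1 AND w2 = 1 AND 1 = 1
w4 = w3 AND p = 1 AND 1 = 1
w5 = NOT w4 = NOT 1 = 0
w6 = w5 NOR r = 0 NOR 1 = 0
So w5 = 0 and w6 = 0.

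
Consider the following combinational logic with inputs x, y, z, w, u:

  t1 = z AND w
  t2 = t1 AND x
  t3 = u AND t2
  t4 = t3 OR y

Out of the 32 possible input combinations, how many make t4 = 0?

t4 = t3 OR y must be 0, so both t3 = 0 and y = 0.
t3 = u AND t2 must be 0, so at least one of u, t2 is 0.
Enumerating the 32 input combinations, 15 give t4 = 0 and 17 give t4 = 1.

15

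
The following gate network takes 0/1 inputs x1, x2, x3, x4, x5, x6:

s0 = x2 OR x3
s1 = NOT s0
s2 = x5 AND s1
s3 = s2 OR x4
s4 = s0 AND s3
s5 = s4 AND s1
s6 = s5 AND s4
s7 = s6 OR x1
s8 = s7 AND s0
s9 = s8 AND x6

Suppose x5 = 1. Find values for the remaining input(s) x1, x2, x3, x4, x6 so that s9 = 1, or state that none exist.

s9 = s8 AND x6 must be 1, so both s8 = 1 and x6 = 1.
s8 = s7 AND s0 must be 1, so both s7 = 1 and s0 = 1.
Check with x5 = 1 and x1=1, x2=1, x3=1, x4=0, x6=1:
s0 = x2 OR x3 = 1 OR 1 = 1
s1 = NOT s0 = NOT 1 = 0
s2 = x5 AND s1 = 1 AND 0 = 0
s3 = s2 OR x4 = 0 OR 0 = 0
s4 = s0 AND s3 = 1 AND 0 = 0
s5 = s4 AND s1 = 0 AND 0 = 0
s6 = s5 AND s4 = 0 AND 0 = 0
s7 = s6 OR x1 = 0 OR 1 = 1
s8 = s7 AND s0 = 1 AND 1 = 1
s9 = s8 AND x6 = 1 AND 1 = 1
So s9 = 1.

x1=1, x2=1, x3=1, x4=0, x6=1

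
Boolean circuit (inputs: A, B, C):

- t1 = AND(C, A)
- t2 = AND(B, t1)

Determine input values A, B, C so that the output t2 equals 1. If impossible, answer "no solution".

A=1, B=1, C=1

t2 = AND(B, t1) must be 1, so both B = 1 and t1 = 1.
Check with A=1, B=1, C=1:
t1 = AND(C, A) = AND(1, 1) = 1
t2 = AND(B, t1) = AND(1, 1) = 1
So t2 = 1 as required.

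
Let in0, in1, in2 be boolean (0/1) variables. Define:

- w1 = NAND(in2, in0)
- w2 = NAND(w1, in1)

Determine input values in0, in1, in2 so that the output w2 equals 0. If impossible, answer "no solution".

in0=0, in1=1, in2=0

w2 = NAND(w1, in1) must be 0, so both w1 = 1 and in1 = 1.
w1 = NAND(in2, in0) must be 1, so at least one of in2, in0 is 0.
Check with in0=0, in1=1, in2=0:
w1 = NAND(in2, in0) = NAND(0, 0) = 1
w2 = NAND(w1, in1) = NAND(1, 1) = 0
So w2 = 0 as required.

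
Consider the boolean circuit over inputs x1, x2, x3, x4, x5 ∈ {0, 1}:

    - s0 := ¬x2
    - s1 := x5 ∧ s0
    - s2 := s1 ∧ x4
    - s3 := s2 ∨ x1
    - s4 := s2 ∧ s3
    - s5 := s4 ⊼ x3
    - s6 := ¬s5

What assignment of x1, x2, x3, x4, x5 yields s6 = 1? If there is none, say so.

x1=1 x2=0 x3=1 x4=1 x5=1

s6 = ¬s5 must be 1, so s5 = 0.
Check with x1=1 x2=0 x3=1 x4=1 x5=1:
s0 = ¬x2 = ¬0 = 1
s1 = x5 ∧ s0 = 1 ∧ 1 = 1
s2 = s1 ∧ x4 = 1 ∧ 1 = 1
s3 = s2 ∨ x1 = 1 ∨ 1 = 1
s4 = s2 ∧ s3 = 1 ∧ 1 = 1
s5 = s4 ⊼ x3 = 1 ⊼ 1 = 0
s6 = ¬s5 = ¬0 = 1
So s6 = 1 as required.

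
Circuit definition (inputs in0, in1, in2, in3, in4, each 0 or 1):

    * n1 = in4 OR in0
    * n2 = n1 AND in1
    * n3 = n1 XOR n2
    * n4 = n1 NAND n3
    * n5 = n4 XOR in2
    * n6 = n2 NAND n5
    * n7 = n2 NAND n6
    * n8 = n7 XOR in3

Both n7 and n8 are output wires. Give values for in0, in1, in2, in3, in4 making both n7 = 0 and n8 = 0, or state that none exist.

in0=1 in1=1 in2=1 in3=0 in4=0

Check with in0=1 in1=1 in2=1 in3=0 in4=0:
n1 = in4 OR in0 = 0 OR 1 = 1
n2 = n1 AND in1 = 1 AND 1 = 1
n3 = n1 XOR n2 = 1 XOR 1 = 0
n4 = n1 NAND n3 = 1 NAND 0 = 1
n5 = n4 XOR in2 = 1 XOR 1 = 0
n6 = n2 NAND n5 = 1 NAND 0 = 1
n7 = n2 NAND n6 = 1 NAND 1 = 0
n8 = n7 XOR in3 = 0 XOR 0 = 0
So n7 = 0 and n8 = 0.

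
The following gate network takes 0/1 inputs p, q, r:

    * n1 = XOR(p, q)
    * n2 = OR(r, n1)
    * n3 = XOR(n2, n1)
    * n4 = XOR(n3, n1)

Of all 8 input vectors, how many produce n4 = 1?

n4 = XOR(n3, n1) must be 1, so n3 and n1 differ.
Enumerating the 8 input combinations, 6 give n4 = 1 and 2 give n4 = 0.

6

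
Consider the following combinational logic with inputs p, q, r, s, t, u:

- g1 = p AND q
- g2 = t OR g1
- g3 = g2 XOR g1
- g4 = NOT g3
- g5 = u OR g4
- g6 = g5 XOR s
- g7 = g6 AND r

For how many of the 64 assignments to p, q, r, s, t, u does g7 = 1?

16

g7 = g6 AND r must be 1, so both g6 = 1 and r = 1.
g6 = g5 XOR s must be 1, so g5 and s differ.
Enumerating the 64 input combinations, 16 give g7 = 1 and 48 give g7 = 0.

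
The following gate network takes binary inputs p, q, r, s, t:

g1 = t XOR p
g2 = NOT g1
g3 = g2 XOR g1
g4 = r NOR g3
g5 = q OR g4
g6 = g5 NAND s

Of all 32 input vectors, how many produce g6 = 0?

8

g6 = g5 NAND s must be 0, so both g5 = 1 and s = 1.
Enumerating the 32 input combinations, 8 give g6 = 0 and 24 give g6 = 1.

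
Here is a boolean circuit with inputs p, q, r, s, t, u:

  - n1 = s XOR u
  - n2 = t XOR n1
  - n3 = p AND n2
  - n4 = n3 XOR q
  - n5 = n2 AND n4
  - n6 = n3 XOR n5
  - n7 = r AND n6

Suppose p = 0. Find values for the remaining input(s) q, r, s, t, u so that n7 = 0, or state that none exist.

Check with p = 0 and q=0, r=1, s=0, t=0, u=0:
n1 = s XOR u = 0 XOR 0 = 0
n2 = t XOR n1 = 0 XOR 0 = 0
n3 = p AND n2 = 0 AND 0 = 0
n4 = n3 XOR q = 0 XOR 0 = 0
n5 = n2 AND n4 = 0 AND 0 = 0
n6 = n3 XOR n5 = 0 XOR 0 = 0
n7 = r AND n6 = 1 AND 0 = 0
So n7 = 0.

q=0 r=1 s=0 t=0 u=0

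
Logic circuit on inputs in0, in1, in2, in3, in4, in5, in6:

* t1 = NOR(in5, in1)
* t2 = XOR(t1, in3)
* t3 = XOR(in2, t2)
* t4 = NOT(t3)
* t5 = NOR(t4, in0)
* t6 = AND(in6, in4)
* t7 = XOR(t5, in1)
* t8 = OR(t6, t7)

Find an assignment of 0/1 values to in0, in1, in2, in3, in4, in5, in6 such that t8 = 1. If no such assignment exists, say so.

t8 = OR(t6, t7) must be 1, so at least one of t6, t7 is 1.
Check with in0=0 in1=1 in2=0 in3=0 in4=0 in5=1 in6=1:
t1 = NOR(in5, in1) = NOR(1, 1) = 0
t2 = XOR(t1, in3) = XOR(0, 0) = 0
t3 = XOR(in2, t2) = XOR(0, 0) = 0
t4 = NOT(t3) = NOT 0 = 1
t5 = NOR(t4, in0) = NOR(1, 0) = 0
t6 = AND(in6, in4) = AND(1, 0) = 0
t7 = XOR(t5, in1) = XOR(0, 1) = 1
t8 = OR(t6, t7) = OR(0, 1) = 1
So t8 = 1 as required.

in0=0 in1=1 in2=0 in3=0 in4=0 in5=1 in6=1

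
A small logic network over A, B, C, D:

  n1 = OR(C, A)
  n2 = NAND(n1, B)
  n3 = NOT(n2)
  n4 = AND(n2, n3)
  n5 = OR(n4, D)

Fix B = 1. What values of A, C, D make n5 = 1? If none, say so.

A=1, C=0, D=1

n5 = OR(n4, D) must be 1, so at least one of n4, D is 1.
Check with B = 1 and A=1, C=0, D=1:
n1 = OR(C, A) = OR(0, 1) = 1
n2 = NAND(n1, B) = NAND(1, 1) = 0
n3 = NOT(n2) = NOT 0 = 1
n4 = AND(n2, n3) = AND(0, 1) = 0
n5 = OR(n4, D) = OR(0, 1) = 1
So n5 = 1.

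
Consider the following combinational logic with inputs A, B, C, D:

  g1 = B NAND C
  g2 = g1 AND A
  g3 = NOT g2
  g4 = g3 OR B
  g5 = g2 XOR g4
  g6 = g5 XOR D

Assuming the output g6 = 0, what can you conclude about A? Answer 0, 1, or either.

Both values of A occur among assignments with g6 = 0:
  A=0: A=0, B=0, C=0, D=1
  A=1: A=1, B=0, C=0, D=1

either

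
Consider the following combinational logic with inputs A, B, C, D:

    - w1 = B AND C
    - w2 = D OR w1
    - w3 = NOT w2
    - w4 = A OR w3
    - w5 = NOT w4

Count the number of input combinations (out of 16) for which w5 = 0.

11

w5 = NOT w4 must be 0, so w4 = 1.
w4 = A OR w3 must be 1, so at least one of A, w3 is 1.
Enumerating the 16 input combinations, 11 give w5 = 0 and 5 give w5 = 1.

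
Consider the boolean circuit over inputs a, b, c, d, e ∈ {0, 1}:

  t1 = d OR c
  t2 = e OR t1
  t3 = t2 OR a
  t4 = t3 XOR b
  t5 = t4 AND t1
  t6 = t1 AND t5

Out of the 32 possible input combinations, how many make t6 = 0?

t6 = t1 AND t5 must be 0, so at least one of t1, t5 is 0.
Enumerating the 32 input combinations, 20 give t6 = 0 and 12 give t6 = 1.

20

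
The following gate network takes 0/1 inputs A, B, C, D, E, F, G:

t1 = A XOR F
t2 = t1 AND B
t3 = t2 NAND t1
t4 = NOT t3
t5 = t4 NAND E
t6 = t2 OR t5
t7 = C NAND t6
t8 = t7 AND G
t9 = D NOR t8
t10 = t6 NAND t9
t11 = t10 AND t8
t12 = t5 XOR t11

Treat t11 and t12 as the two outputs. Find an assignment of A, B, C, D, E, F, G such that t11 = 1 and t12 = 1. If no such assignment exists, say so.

A=0 B=1 C=0 D=1 E=1 F=1 G=1

Check with A=0 B=1 C=0 D=1 E=1 F=1 G=1:
t1 = A XOR F = 0 XOR 1 = 1
t2 = t1 AND B = 1 AND 1 = 1
t3 = t2 NAND t1 = 1 NAND 1 = 0
t4 = NOT t3 = NOT 0 = 1
t5 = t4 NAND E = 1 NAND 1 = 0
t6 = t2 OR t5 = 1 OR 0 = 1
t7 = C NAND t6 = 0 NAND 1 = 1
t8 = t7 AND G = 1 AND 1 = 1
t9 = D NOR t8 = 1 NOR 1 = 0
t10 = t6 NAND t9 = 1 NAND 0 = 1
t11 = t10 AND t8 = 1 AND 1 = 1
t12 = t5 XOR t11 = 0 XOR 1 = 1
So t11 = 1 and t12 = 1.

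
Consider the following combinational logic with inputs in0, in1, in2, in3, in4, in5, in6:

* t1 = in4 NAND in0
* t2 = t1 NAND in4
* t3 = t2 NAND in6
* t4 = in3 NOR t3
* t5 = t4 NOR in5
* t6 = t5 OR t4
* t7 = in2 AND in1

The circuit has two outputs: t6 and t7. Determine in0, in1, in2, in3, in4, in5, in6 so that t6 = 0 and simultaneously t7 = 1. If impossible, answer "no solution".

in0=0, in1=1, in2=1, in3=0, in4=1, in5=1, in6=1

Check with in0=0, in1=1, in2=1, in3=0, in4=1, in5=1, in6=1:
t1 = in4 NAND in0 = 1 NAND 0 = 1
t2 = t1 NAND in4 = 1 NAND 1 = 0
t3 = t2 NAND in6 = 0 NAND 1 = 1
t4 = in3 NOR t3 = 0 NOR 1 = 0
t5 = t4 NOR in5 = 0 NOR 1 = 0
t6 = t5 OR t4 = 0 OR 0 = 0
t7 = in2 AND in1 = 1 AND 1 = 1
So t6 = 0 and t7 = 1.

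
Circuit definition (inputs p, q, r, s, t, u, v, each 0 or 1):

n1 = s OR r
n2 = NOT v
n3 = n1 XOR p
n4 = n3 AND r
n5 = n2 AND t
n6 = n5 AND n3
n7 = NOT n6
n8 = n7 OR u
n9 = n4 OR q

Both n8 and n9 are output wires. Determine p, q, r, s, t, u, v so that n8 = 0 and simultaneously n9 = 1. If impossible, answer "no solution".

p=0 q=1 r=0 s=1 t=1 u=0 v=0

Check with p=0 q=1 r=0 s=1 t=1 u=0 v=0:
n1 = s OR r = 1 OR 0 = 1
n2 = NOT v = NOT 0 = 1
n3 = n1 XOR p = 1 XOR 0 = 1
n4 = n3 AND r = 1 AND 0 = 0
n5 = n2 AND t = 1 AND 1 = 1
n6 = n5 AND n3 = 1 AND 1 = 1
n7 = NOT n6 = NOT 1 = 0
n8 = n7 OR u = 0 OR 0 = 0
n9 = n4 OR q = 0 OR 1 = 1
So n8 = 0 and n9 = 1.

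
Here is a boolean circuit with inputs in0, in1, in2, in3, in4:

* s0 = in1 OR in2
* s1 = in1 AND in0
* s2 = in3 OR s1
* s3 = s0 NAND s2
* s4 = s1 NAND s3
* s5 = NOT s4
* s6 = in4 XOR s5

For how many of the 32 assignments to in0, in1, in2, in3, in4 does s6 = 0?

16

s6 = in4 XOR s5 must be 0, so in4 and s5 are equal.
Enumerating the 32 input combinations, 16 give s6 = 0 and 16 give s6 = 1.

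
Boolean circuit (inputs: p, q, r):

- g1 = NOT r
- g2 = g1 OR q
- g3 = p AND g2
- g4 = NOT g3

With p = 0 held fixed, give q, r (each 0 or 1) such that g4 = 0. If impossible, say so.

With p = 0 fixed, none of the 4 settings of q, r give g4 = 0.
For example, with q=1, r=0:
g1 = NOT r = NOT 0 = 1
g2 = g1 OR q = 1 OR 1 = 1
g3 = p AND g2 = 0 AND 1 = 0
g4 = NOT g3 = NOT 0 = 1
giving g4 = 1 ≠ 0.

no solution exists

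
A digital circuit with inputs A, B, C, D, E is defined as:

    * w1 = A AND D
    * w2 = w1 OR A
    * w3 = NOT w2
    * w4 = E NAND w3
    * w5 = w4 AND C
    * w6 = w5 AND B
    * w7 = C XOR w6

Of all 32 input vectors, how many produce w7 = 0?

w7 = C XOR w6 must be 0, so C and w6 are equal.
Enumerating the 32 input combinations, 22 give w7 = 0 and 10 give w7 = 1.

22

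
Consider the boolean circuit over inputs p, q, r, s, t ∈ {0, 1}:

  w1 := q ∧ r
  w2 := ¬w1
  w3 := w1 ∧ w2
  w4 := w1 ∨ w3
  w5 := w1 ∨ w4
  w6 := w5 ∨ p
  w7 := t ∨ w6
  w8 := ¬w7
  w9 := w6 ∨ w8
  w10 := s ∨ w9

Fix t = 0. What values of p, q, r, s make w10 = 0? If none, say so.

no solution exists

With t = 0 fixed, none of the 16 settings of p, q, r, s give w10 = 0.
For example, with p=1, q=0, r=0, s=0:
w1 = q ∧ r = 0 ∧ 0 = 0
w2 = ¬w1 = ¬0 = 1
w3 = w1 ∧ w2 = 0 ∧ 1 = 0
w4 = w1 ∨ w3 = 0 ∨ 0 = 0
w5 = w1 ∨ w4 = 0 ∨ 0 = 0
w6 = w5 ∨ p = 0 ∨ 1 = 1
w7 = t ∨ w6 = 0 ∨ 1 = 1
w8 = ¬w7 = ¬1 = 0
w9 = w6 ∨ w8 = 1 ∨ 0 = 1
w10 = s ∨ w9 = 0 ∨ 1 = 1
giving w10 = 1 ≠ 0.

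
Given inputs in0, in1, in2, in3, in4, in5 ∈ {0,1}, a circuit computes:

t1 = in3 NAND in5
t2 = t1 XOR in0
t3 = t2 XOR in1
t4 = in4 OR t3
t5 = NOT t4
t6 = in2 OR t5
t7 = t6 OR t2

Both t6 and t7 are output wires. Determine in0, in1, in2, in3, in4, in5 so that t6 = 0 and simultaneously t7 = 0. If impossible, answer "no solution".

in0=1 in1=1 in2=0 in3=1 in4=0 in5=0

Check with in0=1 in1=1 in2=0 in3=1 in4=0 in5=0:
t1 = in3 NAND in5 = 1 NAND 0 = 1
t2 = t1 XOR in0 = 1 XOR 1 = 0
t3 = t2 XOR in1 = 0 XOR 1 = 1
t4 = in4 OR t3 = 0 OR 1 = 1
t5 = NOT t4 = NOT 1 = 0
t6 = in2 OR t5 = 0 OR 0 = 0
t7 = t6 OR t2 = 0 OR 0 = 0
So t6 = 0 and t7 = 0.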